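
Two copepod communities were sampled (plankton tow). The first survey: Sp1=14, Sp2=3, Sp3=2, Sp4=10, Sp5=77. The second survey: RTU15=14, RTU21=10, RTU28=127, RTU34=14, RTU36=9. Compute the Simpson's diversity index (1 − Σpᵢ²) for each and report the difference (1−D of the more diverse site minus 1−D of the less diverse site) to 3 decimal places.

The first survey: N=106, proportions 0.13208, 0.0283, 0.01887, 0.09434, 0.72642, giving 1−D = 0.44482 (working shown to 5 dp, full precision carried).
The second survey: N=174, proportions 0.08046, 0.05747, 0.72989, 0.08046, 0.05172, giving 1−D = 0.44834.
Difference = |0.44482 − 0.44834| = 0.00352, i.e. 0.004 to 3 decimal places.

0.004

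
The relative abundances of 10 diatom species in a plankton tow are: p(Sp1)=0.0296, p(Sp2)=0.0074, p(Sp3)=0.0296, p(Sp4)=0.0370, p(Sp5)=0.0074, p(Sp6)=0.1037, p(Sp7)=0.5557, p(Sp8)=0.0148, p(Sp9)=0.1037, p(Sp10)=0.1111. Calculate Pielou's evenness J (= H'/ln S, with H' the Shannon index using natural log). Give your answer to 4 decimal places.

H' = −Σ pᵢ ln pᵢ = −((-0.104191) + (-0.036306) + (-0.104191) + (-0.121983) + (-0.036306) + (-0.235010) + (-0.326489) + (-0.062354) + (-0.235010) + (-0.244123)) = 1.505965 (working shown to 6 dp, full precision carried).
With S = 10 species, ln S = 2.302585, so J = 1.505965/2.302585 = 0.654032, i.e. 0.6540 to 4 decimal places.

0.6540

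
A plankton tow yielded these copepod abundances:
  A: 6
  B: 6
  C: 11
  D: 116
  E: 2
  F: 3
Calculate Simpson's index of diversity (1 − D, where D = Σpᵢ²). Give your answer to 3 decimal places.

Total N = 6+6+11+116+2+3 = 144, so the proportions are 0.04167, 0.04167, 0.07639, 0.80556, 0.01389, 0.02083 (working shown to 5 dp, full precision carried).
D = 0.04167² + 0.04167² + 0.07639² + 0.80556² + 0.01389² + 0.02083² = 0.00174 + 0.00174 + 0.00584 + 0.64892 + 0.00019 + 0.00043 = 0.65885.
So 1 − D = 0.34115, i.e. 0.341 to 3 decimal places.

0.341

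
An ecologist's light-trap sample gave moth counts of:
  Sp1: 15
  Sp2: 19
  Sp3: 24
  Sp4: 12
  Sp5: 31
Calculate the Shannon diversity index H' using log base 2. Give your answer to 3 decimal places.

2.243

Total N = 15+19+24+12+31 = 101, so the proportions are 0.14851, 0.18812, 0.23762, 0.11881, 0.30693 (working shown to 5 dp, full precision carried).
Each pᵢ log₂ pᵢ term: 0.14851×(-2.75132)=-0.40861, 0.18812×(-2.41028)=-0.45342, 0.23762×(-2.07325)=-0.49265, 0.11881×(-3.07325)=-0.36514, 0.30693×(-1.70402)=-0.52301.
Sum = -2.24284, so H' = 2.243.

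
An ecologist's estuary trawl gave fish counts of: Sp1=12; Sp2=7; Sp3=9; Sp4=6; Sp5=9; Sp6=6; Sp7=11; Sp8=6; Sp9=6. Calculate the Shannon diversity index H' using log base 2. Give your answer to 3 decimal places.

Total N = 12+7+9+6+9+6+11+6+6 = 72, so the proportions are 0.16667, 0.09722, 0.125, 0.08333, 0.125, 0.08333, 0.15278, 0.08333, 0.08333 (working shown to 5 dp, full precision carried).
Each pᵢ log₂ pᵢ term: 0.16667×(-2.58496)=-0.43083, 0.09722×(-3.36257)=-0.32692, 0.125×(-3.00000)=-0.37500, 0.08333×(-3.58496)=-0.29875, 0.125×(-3.00000)=-0.37500, 0.08333×(-3.58496)=-0.29875, 0.15278×(-2.71049)=-0.41410, 0.08333×(-3.58496)=-0.29875, 0.08333×(-3.58496)=-0.29875.
Sum = -3.11683, so H' = 3.117.

3.117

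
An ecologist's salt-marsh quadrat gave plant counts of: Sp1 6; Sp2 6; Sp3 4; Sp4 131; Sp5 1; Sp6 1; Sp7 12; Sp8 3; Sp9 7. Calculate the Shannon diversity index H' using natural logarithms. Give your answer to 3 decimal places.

Total N = 6+6+4+131+1+1+12+3+7 = 171, so the proportions are 0.03509, 0.03509, 0.02339, 0.76608, 0.00585, 0.00585, 0.07018, 0.01754, 0.04094 (working shown to 5 dp, full precision carried).
Each pᵢ ln pᵢ term: 0.03509×(-3.34990)=-0.11754, 0.03509×(-3.34990)=-0.11754, 0.02339×(-3.75537)=-0.08784, 0.76608×(-0.26647)=-0.20413, 0.00585×(-5.14166)=-0.03007, 0.00585×(-5.14166)=-0.03007, 0.07018×(-2.65676)=-0.18644, 0.01754×(-4.04305)=-0.07093, 0.04094×(-3.19575)=-0.13082.
Sum = -0.97539, so H' = 0.975.

0.975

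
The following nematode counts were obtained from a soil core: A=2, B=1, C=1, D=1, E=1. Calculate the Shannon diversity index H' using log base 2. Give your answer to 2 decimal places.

2.25

Total N = 2+1+1+1+1 = 6, so the proportions are 0.3333, 0.1667, 0.1667, 0.1667, 0.1667 (working shown to 4 dp, full precision carried).
Each pᵢ log₂ pᵢ term: 0.3333×(-1.5850)=-0.5283, 0.1667×(-2.5850)=-0.4308, 0.1667×(-2.5850)=-0.4308, 0.1667×(-2.5850)=-0.4308, 0.1667×(-2.5850)=-0.4308.
Sum = -2.2516, so H' = 2.25.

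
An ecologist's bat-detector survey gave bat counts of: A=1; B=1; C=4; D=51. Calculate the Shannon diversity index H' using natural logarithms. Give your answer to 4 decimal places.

0.4278

Total N = 1+1+4+51 = 57, so the proportions are 0.017544, 0.017544, 0.070175, 0.894737 (working shown to 6 dp, full precision carried).
Each pᵢ ln pᵢ term: 0.017544×(-4.043051)=-0.070931, 0.017544×(-4.043051)=-0.070931, 0.070175×(-2.656757)=-0.186439, 0.894737×(-0.111226)=-0.099518.
Sum = -0.427818, so H' = 0.4278.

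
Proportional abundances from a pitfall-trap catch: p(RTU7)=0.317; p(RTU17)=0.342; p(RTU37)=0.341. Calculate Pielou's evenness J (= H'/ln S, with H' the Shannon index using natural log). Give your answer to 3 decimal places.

0.999

H' = −Σ pᵢ ln pᵢ = −((-0.36419) + (-0.36695) + (-0.36687)) = 1.09801 (working shown to 5 dp, full precision carried).
With S = 3 species, ln S = 1.09861, so J = 1.09801/1.09861 = 0.99945, i.e. 0.999 to 3 decimal places.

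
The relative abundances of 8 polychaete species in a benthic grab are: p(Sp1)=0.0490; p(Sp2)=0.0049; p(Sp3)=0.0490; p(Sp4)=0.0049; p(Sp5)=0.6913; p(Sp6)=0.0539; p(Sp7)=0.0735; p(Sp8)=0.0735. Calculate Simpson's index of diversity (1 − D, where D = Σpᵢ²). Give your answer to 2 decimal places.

D = 0.049² + 0.0049² + 0.049² + 0.0049² + 0.6913² + 0.0539² + 0.0735² + 0.0735² = 0.0024 + 0.0000 + 0.0024 + 0.0000 + 0.4779 + 0.0029 + 0.0054 + 0.0054 = 0.4965 (working shown to 4 dp, full precision carried).
So 1 − D = 0.5035, i.e. 0.50 to 2 decimal places.

0.50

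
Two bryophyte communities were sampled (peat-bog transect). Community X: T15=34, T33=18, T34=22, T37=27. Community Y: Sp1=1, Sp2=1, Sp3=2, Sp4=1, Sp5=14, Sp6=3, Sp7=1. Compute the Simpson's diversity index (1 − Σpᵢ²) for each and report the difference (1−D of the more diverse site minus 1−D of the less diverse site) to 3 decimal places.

0.139

Community X: N=101, proportions 0.336634, 0.178218, 0.217822, 0.267327, giving 1−D = 0.736006 (working shown to 6 dp, full precision carried).
Community Y: N=23, proportions 0.043478, 0.043478, 0.086957, 0.043478, 0.608696, 0.130435, 0.043478, giving 1−D = 0.597353.
Difference = |0.736006 − 0.597353| = 0.138653, i.e. 0.139 to 3 decimal places.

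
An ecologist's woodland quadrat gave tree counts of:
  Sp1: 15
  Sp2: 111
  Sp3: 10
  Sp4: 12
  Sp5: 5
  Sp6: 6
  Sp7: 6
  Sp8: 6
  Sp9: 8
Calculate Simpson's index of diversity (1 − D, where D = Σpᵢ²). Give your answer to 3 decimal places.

Total N = 15+111+10+12+5+6+6+6+8 = 179, so the proportions are 0.0838, 0.62011, 0.05587, 0.06704, 0.02793, 0.03352, 0.03352, 0.03352, 0.04469 (working shown to 5 dp, full precision carried).
D = 0.0838² + 0.62011² + 0.05587² + 0.06704² + 0.02793² + 0.03352² + 0.03352² + 0.03352² + 0.04469² = 0.00702 + 0.38454 + 0.00312 + 0.00449 + 0.00078 + 0.00112 + 0.00112 + 0.00112 + 0.00200 = 0.40532.
So 1 − D = 0.59468, i.e. 0.595 to 3 decimal places.

0.595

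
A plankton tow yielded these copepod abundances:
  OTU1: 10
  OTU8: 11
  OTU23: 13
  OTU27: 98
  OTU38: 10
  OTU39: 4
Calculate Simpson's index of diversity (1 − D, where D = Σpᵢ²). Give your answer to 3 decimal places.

0.526

Total N = 10+11+13+98+10+4 = 146, so the proportions are 0.06849, 0.07534, 0.08904, 0.67123, 0.06849, 0.0274 (working shown to 5 dp, full precision carried).
D = 0.06849² + 0.07534² + 0.08904² + 0.67123² + 0.06849² + 0.0274² = 0.00469 + 0.00568 + 0.00793 + 0.45055 + 0.00469 + 0.00075 = 0.47429.
So 1 − D = 0.52571, i.e. 0.526 to 3 decimal places.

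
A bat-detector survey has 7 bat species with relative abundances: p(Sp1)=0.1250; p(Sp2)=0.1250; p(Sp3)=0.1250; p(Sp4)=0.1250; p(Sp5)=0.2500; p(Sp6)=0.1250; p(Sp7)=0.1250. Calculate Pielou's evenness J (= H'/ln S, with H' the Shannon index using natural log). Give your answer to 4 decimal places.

0.9796

H' = −Σ pᵢ ln pᵢ = −((-0.259930) + (-0.259930) + (-0.259930) + (-0.259930) + (-0.346574) + (-0.259930) + (-0.259930)) = 1.906155 (working shown to 6 dp, full precision carried).
With S = 7 species, ln S = 1.945910, so J = 1.906155/1.945910 = 0.979570, i.e. 0.9796 to 4 decimal places.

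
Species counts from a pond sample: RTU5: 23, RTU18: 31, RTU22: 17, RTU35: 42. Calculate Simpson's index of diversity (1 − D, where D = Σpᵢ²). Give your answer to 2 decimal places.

0.72

Total N = 23+31+17+42 = 113, so the proportions are 0.2035, 0.2743, 0.1504, 0.3717 (working shown to 4 dp, full precision carried).
D = 0.2035² + 0.2743² + 0.1504² + 0.3717² = 0.0414 + 0.0753 + 0.0226 + 0.1381 = 0.2775.
So 1 − D = 0.7225, i.e. 0.72 to 2 decimal places.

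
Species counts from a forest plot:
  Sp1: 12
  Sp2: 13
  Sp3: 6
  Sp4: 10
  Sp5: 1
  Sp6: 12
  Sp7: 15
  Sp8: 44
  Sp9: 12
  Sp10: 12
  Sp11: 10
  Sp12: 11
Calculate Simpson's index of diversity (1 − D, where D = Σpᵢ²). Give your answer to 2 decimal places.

0.87

Total N = 12+13+6+10+1+12+15+44+12+12+10+11 = 158, so the proportions are 0.0759, 0.0823, 0.038, 0.0633, 0.0063, 0.0759, 0.0949, 0.2785, 0.0759, 0.0759, 0.0633, 0.0696 (working shown to 4 dp, full precision carried).
D = 0.0759² + 0.0823² + 0.038² + 0.0633² + 0.0063² + 0.0759² + 0.0949² + 0.2785² + 0.0759² + 0.0759² + 0.0633² + 0.0696² = 0.0058 + 0.0068 + 0.0014 + 0.0040 + 0.0000 + 0.0058 + 0.0090 + 0.0776 + 0.0058 + 0.0058 + 0.0040 + 0.0048 = 0.1307.
So 1 − D = 0.8693, i.e. 0.87 to 2 decimal places.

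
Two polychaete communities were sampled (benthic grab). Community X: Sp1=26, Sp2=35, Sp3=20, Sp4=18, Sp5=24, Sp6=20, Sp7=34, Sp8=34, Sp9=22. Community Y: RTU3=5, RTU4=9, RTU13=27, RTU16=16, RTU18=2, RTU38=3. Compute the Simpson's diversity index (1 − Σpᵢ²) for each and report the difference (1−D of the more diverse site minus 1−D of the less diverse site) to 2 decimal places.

Community X: N=233, proportions 0.1116, 0.1502, 0.0858, 0.0773, 0.103, 0.0858, 0.1459, 0.1459, 0.0944, giving 1−D = 0.8822 (working shown to 4 dp, full precision carried).
Community Y: N=62, proportions 0.0806, 0.1452, 0.4355, 0.2581, 0.0323, 0.0484, giving 1−D = 0.7128.
Difference = |0.8822 − 0.7128| = 0.1694, i.e. 0.17 to 2 decimal places.

0.17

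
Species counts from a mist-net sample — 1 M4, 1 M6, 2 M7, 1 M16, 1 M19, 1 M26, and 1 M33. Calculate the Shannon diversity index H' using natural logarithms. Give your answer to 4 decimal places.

1.9062

Total N = 1+1+2+1+1+1+1 = 8, so the proportions are 0.125, 0.125, 0.25, 0.125, 0.125, 0.125, 0.125 (working shown to 6 dp, full precision carried).
Each pᵢ ln pᵢ term: 0.125×(-2.079442)=-0.259930, 0.125×(-2.079442)=-0.259930, 0.25×(-1.386294)=-0.346574, 0.125×(-2.079442)=-0.259930, 0.125×(-2.079442)=-0.259930, 0.125×(-2.079442)=-0.259930, 0.125×(-2.079442)=-0.259930.
Sum = -1.906155, so H' = 1.9062.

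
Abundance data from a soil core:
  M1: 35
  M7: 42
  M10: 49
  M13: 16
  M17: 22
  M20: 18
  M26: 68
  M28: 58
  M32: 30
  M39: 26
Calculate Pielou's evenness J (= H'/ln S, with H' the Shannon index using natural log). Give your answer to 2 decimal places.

0.96

Total N = 35+42+49+16+22+18+68+58+30+26 = 364, so the proportions are 0.0962, 0.1154, 0.1346, 0.044, 0.0604, 0.0495, 0.1868, 0.1593, 0.0824, 0.0714 (working shown to 4 dp, full precision carried).
H' = −Σ pᵢ ln pᵢ = −((-0.2252) + (-0.2492) + (-0.2699) + (-0.1373) + (-0.1696) + (-0.1487) + (-0.3134) + (-0.2927) + (-0.2057) + (-0.1885)) = 2.2002.
With S = 10 species, ln S = 2.3026, so J = 2.2002/2.3026 = 0.9555, i.e. 0.96 to 2 decimal places.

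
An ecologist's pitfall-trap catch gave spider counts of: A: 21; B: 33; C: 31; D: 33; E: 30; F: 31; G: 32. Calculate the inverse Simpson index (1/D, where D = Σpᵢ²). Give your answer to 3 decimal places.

6.886

Total N = 21+33+31+33+30+31+32 = 211, so the proportions are 0.0995261, 0.1563981, 0.1469194, 0.1563981, 0.1421801, 0.1469194, 0.1516588 (working shown to 7 dp, full precision carried).
D = 0.0995261² + 0.1563981² + 0.1469194² + 0.1563981² + 0.1421801² + 0.1469194² + 0.1516588² = 0.0099054 + 0.0244604 + 0.0215853 + 0.0244604 + 0.0202152 + 0.0215853 + 0.0230004 = 0.1452124.
So 1/D = 6.88647, i.e. 6.886 to 3 decimal places.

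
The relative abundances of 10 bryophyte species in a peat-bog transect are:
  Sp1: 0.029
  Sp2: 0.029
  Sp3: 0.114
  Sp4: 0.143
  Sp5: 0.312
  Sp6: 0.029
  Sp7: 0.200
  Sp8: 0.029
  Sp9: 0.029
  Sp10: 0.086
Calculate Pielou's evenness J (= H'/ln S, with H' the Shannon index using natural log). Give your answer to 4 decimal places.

0.8405

H' = −Σ pᵢ ln pᵢ = −((-0.102673) + (-0.102673) + (-0.247557) + (-0.278122) + (-0.363403) + (-0.102673) + (-0.321888) + (-0.102673) + (-0.102673) + (-0.210993)) = 1.935330 (working shown to 6 dp, full precision carried).
With S = 10 species, ln S = 2.302585, so J = 1.935330/2.302585 = 0.840503, i.e. 0.8405 to 4 decimal places.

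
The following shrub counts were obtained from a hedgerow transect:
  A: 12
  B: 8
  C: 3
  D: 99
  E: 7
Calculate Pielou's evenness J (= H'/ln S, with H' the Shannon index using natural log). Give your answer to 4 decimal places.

Total N = 12+8+3+99+7 = 129, so the proportions are 0.093023, 0.062016, 0.023256, 0.767442, 0.054264 (working shown to 6 dp, full precision carried).
H' = −Σ pᵢ ln pᵢ = −((-0.220921) + (-0.172426) + (-0.087470) + (-0.203136) + (-0.158119)) = 0.842072.
With S = 5 species, ln S = 1.609438, so J = 0.842072/1.609438 = 0.523209, i.e. 0.5232 to 4 decimal places.

0.5232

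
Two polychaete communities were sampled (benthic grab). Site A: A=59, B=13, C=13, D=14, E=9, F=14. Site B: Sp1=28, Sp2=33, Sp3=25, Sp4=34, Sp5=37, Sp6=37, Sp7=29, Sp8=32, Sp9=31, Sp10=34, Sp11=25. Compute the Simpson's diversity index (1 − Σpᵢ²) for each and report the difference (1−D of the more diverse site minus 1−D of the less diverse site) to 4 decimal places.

0.1960

Site A: N=122, proportions 0.483607, 0.106557, 0.106557, 0.114754, 0.07377, 0.114754, giving 1−D = 0.711637 (working shown to 6 dp, full precision carried).
Site B: N=345, proportions 0.081159, 0.095652, 0.072464, 0.098551, 0.107246, 0.107246, 0.084058, 0.092754, 0.089855, 0.098551, 0.072464, giving 1−D = 0.907591.
Difference = |0.711637 − 0.907591| = 0.195954, i.e. 0.1960 to 4 decimal places.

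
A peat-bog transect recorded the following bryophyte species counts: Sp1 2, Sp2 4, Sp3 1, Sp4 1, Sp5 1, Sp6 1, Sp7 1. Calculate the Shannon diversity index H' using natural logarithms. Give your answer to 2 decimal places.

1.77

Total N = 2+4+1+1+1+1+1 = 11, so the proportions are 0.1818, 0.3636, 0.0909, 0.0909, 0.0909, 0.0909, 0.0909 (working shown to 4 dp, full precision carried).
Each pᵢ ln pᵢ term: 0.1818×(-1.7047)=-0.3100, 0.3636×(-1.0116)=-0.3679, 0.0909×(-2.3979)=-0.2180, 0.0909×(-2.3979)=-0.2180, 0.0909×(-2.3979)=-0.2180, 0.0909×(-2.3979)=-0.2180, 0.0909×(-2.3979)=-0.2180.
Sum = -1.7678, so H' = 1.77.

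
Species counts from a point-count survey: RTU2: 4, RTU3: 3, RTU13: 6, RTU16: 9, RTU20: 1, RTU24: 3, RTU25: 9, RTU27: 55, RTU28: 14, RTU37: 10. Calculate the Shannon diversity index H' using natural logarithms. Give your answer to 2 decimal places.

Total N = 4+3+6+9+1+3+9+55+14+10 = 114, so the proportions are 0.0351, 0.0263, 0.0526, 0.0789, 0.0088, 0.0263, 0.0789, 0.4825, 0.1228, 0.0877 (working shown to 4 dp, full precision carried).
Each pᵢ ln pᵢ term: 0.0351×(-3.3499)=-0.1175, 0.0263×(-3.6376)=-0.0957, 0.0526×(-2.9444)=-0.1550, 0.0789×(-2.5390)=-0.2004, 0.0088×(-4.7362)=-0.0415, 0.0263×(-3.6376)=-0.0957, 0.0789×(-2.5390)=-0.2004, 0.4825×(-0.7289)=-0.3516, 0.1228×(-2.0971)=-0.2575, 0.0877×(-2.4336)=-0.2135.
Sum = -1.7291, so H' = 1.73.

1.73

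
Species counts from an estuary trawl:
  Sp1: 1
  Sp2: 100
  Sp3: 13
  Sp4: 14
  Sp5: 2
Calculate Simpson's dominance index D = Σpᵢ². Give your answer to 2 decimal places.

Total N = 1+100+13+14+2 = 130, so the proportions are 0.0077, 0.7692, 0.1, 0.1077, 0.0154 (working shown to 4 dp, full precision carried).
D = 0.0077² + 0.7692² + 0.1² + 0.1077² + 0.0154² = 0.0001 + 0.5917 + 0.0100 + 0.0116 + 0.0002 = 0.6136.
To 2 decimal places, D = 0.61.

0.61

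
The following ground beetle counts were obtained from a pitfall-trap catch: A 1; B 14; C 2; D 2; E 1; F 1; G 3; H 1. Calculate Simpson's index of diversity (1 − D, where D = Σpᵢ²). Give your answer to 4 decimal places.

Total N = 1+14+2+2+1+1+3+1 = 25, so the proportions are 0.04, 0.56, 0.08, 0.08, 0.04, 0.04, 0.12, 0.04 (working shown to 6 dp, full precision carried).
D = 0.04² + 0.56² + 0.08² + 0.08² + 0.04² + 0.04² + 0.12² + 0.04² = 0.001600 + 0.313600 + 0.006400 + 0.006400 + 0.001600 + 0.001600 + 0.014400 + 0.001600 = 0.347200.
So 1 − D = 0.652800, i.e. 0.6528 to 4 decimal places.

0.6528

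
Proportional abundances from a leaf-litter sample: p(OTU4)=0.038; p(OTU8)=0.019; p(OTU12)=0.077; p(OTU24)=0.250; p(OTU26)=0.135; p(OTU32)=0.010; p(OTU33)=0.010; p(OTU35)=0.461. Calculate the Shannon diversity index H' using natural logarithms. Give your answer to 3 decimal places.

Each pᵢ ln pᵢ term (working shown to 5 dp, full precision carried): 0.038×(-3.27017)=-0.12427, 0.019×(-3.96332)=-0.07530, 0.077×(-2.56395)=-0.19742, 0.25×(-1.38629)=-0.34657, 0.135×(-2.00248)=-0.27033, 0.01×(-4.60517)=-0.04605, 0.01×(-4.60517)=-0.04605, 0.461×(-0.77436)=-0.35698.
Sum = -1.46298, so H' = 1.463.

1.463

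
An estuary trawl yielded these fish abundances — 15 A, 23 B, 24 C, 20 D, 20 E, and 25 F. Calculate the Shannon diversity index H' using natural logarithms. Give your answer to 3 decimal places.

Total N = 15+23+24+20+20+25 = 127, so the proportions are 0.11811, 0.1811, 0.18898, 0.15748, 0.15748, 0.19685 (working shown to 5 dp, full precision carried).
Each pᵢ ln pᵢ term: 0.11811×(-2.13614)=-0.25230, 0.1811×(-1.70869)=-0.30945, 0.18898×(-1.66613)=-0.31486, 0.15748×(-1.84845)=-0.29110, 0.15748×(-1.84845)=-0.29110, 0.19685×(-1.62531)=-0.31994.
Sum = -1.77874, so H' = 1.779.

1.779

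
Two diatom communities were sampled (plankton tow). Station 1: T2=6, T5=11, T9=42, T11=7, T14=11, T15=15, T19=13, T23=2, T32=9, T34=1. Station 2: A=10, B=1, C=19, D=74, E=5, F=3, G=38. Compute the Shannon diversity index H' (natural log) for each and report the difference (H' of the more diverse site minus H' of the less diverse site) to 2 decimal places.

0.58

Station 1: N=117, proportions 0.0513, 0.094, 0.359, 0.0598, 0.094, 0.1282, 0.1111, 0.0171, 0.0769, 0.0085, giving H' = 1.9482 (working shown to 4 dp, full precision carried).
Station 2: N=150, proportions 0.0667, 0.0067, 0.1267, 0.4933, 0.0333, 0.02, 0.2533, giving H' = 1.3637.
Difference = |1.9482 − 1.3637| = 0.5845, i.e. 0.58 to 2 decimal places.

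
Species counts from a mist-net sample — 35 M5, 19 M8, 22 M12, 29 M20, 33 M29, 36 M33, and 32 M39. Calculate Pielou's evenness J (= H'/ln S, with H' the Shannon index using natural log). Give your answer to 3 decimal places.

0.988

Total N = 35+19+22+29+33+36+32 = 206, so the proportions are 0.1699, 0.09223, 0.1068, 0.14078, 0.16019, 0.17476, 0.15534 (working shown to 5 dp, full precision carried).
H' = −Σ pᵢ ln pᵢ = −((-0.30116) + (-0.21983) + (-0.23889) + (-0.27600) + (-0.29337) + (-0.30484) + (-0.28926)) = 1.92336.
With S = 7 species, ln S = 1.94591, so J = 1.92336/1.94591 = 0.98841, i.e. 0.988 to 3 decimal places.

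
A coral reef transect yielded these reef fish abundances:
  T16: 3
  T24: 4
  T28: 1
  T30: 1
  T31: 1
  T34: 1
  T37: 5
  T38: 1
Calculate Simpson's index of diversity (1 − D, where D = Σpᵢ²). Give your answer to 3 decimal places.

Total N = 3+4+1+1+1+1+5+1 = 17, so the proportions are 0.17647, 0.23529, 0.05882, 0.05882, 0.05882, 0.05882, 0.29412, 0.05882 (working shown to 5 dp, full precision carried).
D = 0.17647² + 0.23529² + 0.05882² + 0.05882² + 0.05882² + 0.05882² + 0.29412² + 0.05882² = 0.03114 + 0.05536 + 0.00346 + 0.00346 + 0.00346 + 0.00346 + 0.08651 + 0.00346 = 0.19031.
So 1 − D = 0.80969, i.e. 0.810 to 3 decimal places.

0.810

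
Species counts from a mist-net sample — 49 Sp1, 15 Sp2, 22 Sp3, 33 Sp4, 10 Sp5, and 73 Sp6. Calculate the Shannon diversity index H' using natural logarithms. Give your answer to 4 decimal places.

Total N = 49+15+22+33+10+73 = 202, so the proportions are 0.242574, 0.074257, 0.108911, 0.163366, 0.049505, 0.361386 (working shown to 6 dp, full precision carried).
Each pᵢ ln pᵢ term: 0.242574×(-1.416447)=-0.343594, 0.074257×(-2.600217)=-0.193085, 0.108911×(-2.217225)=-0.241480, 0.163366×(-1.811760)=-0.295981, 0.049505×(-3.005683)=-0.148796, 0.361386×(-1.017808)=-0.367822.
Sum = -1.590758, so H' = 1.5908.

1.5908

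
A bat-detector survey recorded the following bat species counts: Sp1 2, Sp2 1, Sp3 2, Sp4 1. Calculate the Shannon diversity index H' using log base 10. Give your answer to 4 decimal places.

0.5775

Total N = 2+1+2+1 = 6, so the proportions are 0.333333, 0.166667, 0.333333, 0.166667 (working shown to 6 dp, full precision carried).
Each pᵢ log₁₀ pᵢ term: 0.333333×(-0.477121)=-0.159040, 0.166667×(-0.778151)=-0.129692, 0.333333×(-0.477121)=-0.159040, 0.166667×(-0.778151)=-0.129692.
Sum = -0.577465, so H' = 0.5775.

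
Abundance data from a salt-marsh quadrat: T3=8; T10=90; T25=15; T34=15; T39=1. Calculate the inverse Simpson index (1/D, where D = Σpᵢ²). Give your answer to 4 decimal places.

1.9316

Total N = 8+90+15+15+1 = 129, so the proportions are 0.0620155, 0.6976744, 0.1162791, 0.1162791, 0.0077519 (working shown to 7 dp, full precision carried).
D = 0.0620155² + 0.6976744² + 0.1162791² + 0.1162791² + 0.0077519² = 0.0038459 + 0.4867496 + 0.0135208 + 0.0135208 + 0.0000601 = 0.5176973.
So 1/D = 1.931631, i.e. 1.9316 to 4 decimal places.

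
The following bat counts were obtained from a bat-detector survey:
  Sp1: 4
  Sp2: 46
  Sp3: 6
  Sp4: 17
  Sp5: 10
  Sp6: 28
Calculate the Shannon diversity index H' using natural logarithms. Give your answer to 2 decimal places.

1.49

Total N = 4+46+6+17+10+28 = 111, so the proportions are 0.036, 0.4144, 0.0541, 0.1532, 0.0901, 0.2523 (working shown to 4 dp, full precision carried).
Each pᵢ ln pᵢ term: 0.036×(-3.3232)=-0.1198, 0.4144×(-0.8809)=-0.3651, 0.0541×(-2.9178)=-0.1577, 0.1532×(-1.8763)=-0.2874, 0.0901×(-2.4069)=-0.2168, 0.2523×(-1.3773)=-0.3474.
Sum = -1.4942, so H' = 1.49.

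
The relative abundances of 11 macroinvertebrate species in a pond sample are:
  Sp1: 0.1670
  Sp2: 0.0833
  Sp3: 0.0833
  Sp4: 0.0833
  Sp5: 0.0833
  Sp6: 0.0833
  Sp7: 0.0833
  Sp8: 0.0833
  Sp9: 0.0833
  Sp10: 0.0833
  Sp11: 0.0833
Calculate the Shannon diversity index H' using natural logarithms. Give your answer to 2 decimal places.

Each pᵢ ln pᵢ term (working shown to 4 dp, full precision carried): 0.167×(-1.7898)=-0.2989, 0.0833×(-2.4853)=-0.2070, 0.0833×(-2.4853)=-0.2070, 0.0833×(-2.4853)=-0.2070, 0.0833×(-2.4853)=-0.2070, 0.0833×(-2.4853)=-0.2070, 0.0833×(-2.4853)=-0.2070, 0.0833×(-2.4853)=-0.2070, 0.0833×(-2.4853)=-0.2070, 0.0833×(-2.4853)=-0.2070, 0.0833×(-2.4853)=-0.2070.
Sum = -2.3692, so H' = 2.37.

2.37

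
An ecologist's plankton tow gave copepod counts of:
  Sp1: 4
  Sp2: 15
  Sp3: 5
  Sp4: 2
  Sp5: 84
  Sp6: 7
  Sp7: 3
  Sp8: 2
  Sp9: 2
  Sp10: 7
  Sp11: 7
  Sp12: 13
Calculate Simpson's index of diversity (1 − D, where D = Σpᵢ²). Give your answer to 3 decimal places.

0.664

Total N = 4+15+5+2+84+7+3+2+2+7+7+13 = 151, so the proportions are 0.02649, 0.09934, 0.03311, 0.01325, 0.55629, 0.04636, 0.01987, 0.01325, 0.01325, 0.04636, 0.04636, 0.08609 (working shown to 5 dp, full precision carried).
D = 0.02649² + 0.09934² + 0.03311² + 0.01325² + 0.55629² + 0.04636² + 0.01987² + 0.01325² + 0.01325² + 0.04636² + 0.04636² + 0.08609² = 0.00070 + 0.00987 + 0.00110 + 0.00018 + 0.30946 + 0.00215 + 0.00039 + 0.00018 + 0.00018 + 0.00215 + 0.00215 + 0.00741 = 0.33591.
So 1 − D = 0.66409, i.e. 0.664 to 3 decimal places.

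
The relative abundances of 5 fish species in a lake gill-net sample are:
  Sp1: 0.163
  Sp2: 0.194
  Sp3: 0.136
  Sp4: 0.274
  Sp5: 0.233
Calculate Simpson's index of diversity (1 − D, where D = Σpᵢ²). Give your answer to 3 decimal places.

D = 0.163² + 0.194² + 0.136² + 0.274² + 0.233² = 0.02657 + 0.03764 + 0.01850 + 0.07508 + 0.05429 = 0.21207 (working shown to 5 dp, full precision carried).
So 1 − D = 0.78793, i.e. 0.788 to 3 decimal places.

0.788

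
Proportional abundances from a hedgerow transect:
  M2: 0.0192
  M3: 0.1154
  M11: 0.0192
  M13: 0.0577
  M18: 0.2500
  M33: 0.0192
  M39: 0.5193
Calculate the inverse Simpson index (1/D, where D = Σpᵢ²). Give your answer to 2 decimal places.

2.86

D = 0.0192² + 0.1154² + 0.0192² + 0.0577² + 0.25² + 0.0192² + 0.5193² = 0.00037 + 0.01332 + 0.00037 + 0.00333 + 0.06250 + 0.00037 + 0.26967 = 0.34992 (working shown to 5 dp, full precision carried).
So 1/D = 2.8578, i.e. 2.86 to 2 decimal places.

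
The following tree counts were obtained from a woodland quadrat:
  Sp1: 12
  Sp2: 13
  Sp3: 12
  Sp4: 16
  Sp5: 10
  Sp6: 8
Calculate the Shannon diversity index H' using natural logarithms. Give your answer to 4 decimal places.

Total N = 12+13+12+16+10+8 = 71, so the proportions are 0.169014, 0.183099, 0.169014, 0.225352, 0.140845, 0.112676 (working shown to 6 dp, full precision carried).
Each pᵢ ln pᵢ term: 0.169014×(-1.777773)=-0.300469, 0.183099×(-1.697731)=-0.310852, 0.169014×(-1.777773)=-0.300469, 0.225352×(-1.490091)=-0.335795, 0.140845×(-1.960095)=-0.276070, 0.112676×(-2.183238)=-0.245999.
Sum = -1.769653, so H' = 1.7697.

1.7697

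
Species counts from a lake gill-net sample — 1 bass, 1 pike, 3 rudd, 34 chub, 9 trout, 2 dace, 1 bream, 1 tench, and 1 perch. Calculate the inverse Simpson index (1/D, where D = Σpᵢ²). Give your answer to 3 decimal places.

2.238

Total N = 1+1+3+34+9+2+1+1+1 = 53, so the proportions are 0.018868, 0.018868, 0.056604, 0.641509, 0.169811, 0.037736, 0.018868, 0.018868, 0.018868 (working shown to 6 dp, full precision carried).
D = 0.018868² + 0.018868² + 0.056604² + 0.641509² + 0.169811² + 0.037736² + 0.018868² + 0.018868² + 0.018868² = 0.000356 + 0.000356 + 0.003204 + 0.411534 + 0.028836 + 0.001424 + 0.000356 + 0.000356 + 0.000356 = 0.446778.
So 1/D = 2.23825, i.e. 2.238 to 3 decimal places.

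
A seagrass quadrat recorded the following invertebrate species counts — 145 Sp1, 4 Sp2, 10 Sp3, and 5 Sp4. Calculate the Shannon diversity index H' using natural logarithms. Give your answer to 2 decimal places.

Total N = 145+4+10+5 = 164, so the proportions are 0.8841, 0.0244, 0.061, 0.0305 (working shown to 4 dp, full precision carried).
Each pᵢ ln pᵢ term: 0.8841×(-0.1231)=-0.1089, 0.0244×(-3.7136)=-0.0906, 0.061×(-2.7973)=-0.1706, 0.0305×(-3.4904)=-0.1064.
Sum = -0.4764, so H' = 0.48.

0.48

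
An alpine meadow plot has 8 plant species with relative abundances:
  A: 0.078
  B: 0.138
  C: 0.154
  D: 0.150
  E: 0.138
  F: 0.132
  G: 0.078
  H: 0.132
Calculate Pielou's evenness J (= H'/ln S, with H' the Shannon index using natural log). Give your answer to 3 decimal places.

H' = −Σ pᵢ ln pᵢ = −((-0.19898) + (-0.27331) + (-0.28810) + (-0.28457) + (-0.27331) + (-0.26729) + (-0.19898) + (-0.26729)) = 2.05184 (working shown to 5 dp, full precision carried).
With S = 8 species, ln S = 2.07944, so J = 2.05184/2.07944 = 0.98673, i.e. 0.987 to 3 decimal places.

0.987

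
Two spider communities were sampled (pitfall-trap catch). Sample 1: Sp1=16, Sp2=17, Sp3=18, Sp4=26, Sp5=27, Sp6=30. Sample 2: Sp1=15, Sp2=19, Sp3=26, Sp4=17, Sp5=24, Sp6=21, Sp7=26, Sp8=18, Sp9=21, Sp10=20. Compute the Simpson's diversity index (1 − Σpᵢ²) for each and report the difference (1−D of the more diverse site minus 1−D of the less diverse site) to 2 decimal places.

Sample 1: N=134, proportions 0.1194, 0.1269, 0.1343, 0.194, 0.2015, 0.2239, giving 1−D = 0.8232 (working shown to 4 dp, full precision carried).
Sample 2: N=207, proportions 0.0725, 0.0918, 0.1256, 0.0821, 0.1159, 0.1014, 0.1256, 0.087, 0.1014, 0.0966, giving 1−D = 0.8971.
Difference = |0.8232 − 0.8971| = 0.0739, i.e. 0.07 to 2 decimal places.

0.07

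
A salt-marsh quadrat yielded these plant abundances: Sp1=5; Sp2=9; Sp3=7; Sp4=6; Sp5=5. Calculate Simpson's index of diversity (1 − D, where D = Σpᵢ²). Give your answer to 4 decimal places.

0.7891

Total N = 5+9+7+6+5 = 32, so the proportions are 0.15625, 0.28125, 0.21875, 0.1875, 0.15625 (working shown to 6 dp, full precision carried).
D = 0.15625² + 0.28125² + 0.21875² + 0.1875² + 0.15625² = 0.024414 + 0.079102 + 0.047852 + 0.035156 + 0.024414 = 0.210938.
So 1 − D = 0.789062, i.e. 0.7891 to 4 decimal places.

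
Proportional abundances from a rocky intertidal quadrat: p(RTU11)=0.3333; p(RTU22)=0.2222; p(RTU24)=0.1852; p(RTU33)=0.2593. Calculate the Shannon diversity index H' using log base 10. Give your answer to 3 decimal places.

0.592

Each pᵢ log₁₀ pᵢ term (working shown to 5 dp, full precision carried): 0.3333×(-0.47716)=-0.15904, 0.2222×(-0.65326)=-0.14515, 0.1852×(-0.73236)=-0.13563, 0.2593×(-0.58620)=-0.15200.
Sum = -0.59183, so H' = 0.592.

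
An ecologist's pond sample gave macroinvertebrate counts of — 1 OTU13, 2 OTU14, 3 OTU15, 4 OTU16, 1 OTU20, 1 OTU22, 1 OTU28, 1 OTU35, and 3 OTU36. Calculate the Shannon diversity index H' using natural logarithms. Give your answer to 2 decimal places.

Total N = 1+2+3+4+1+1+1+1+3 = 17, so the proportions are 0.0588, 0.1176, 0.1765, 0.2353, 0.0588, 0.0588, 0.0588, 0.0588, 0.1765 (working shown to 4 dp, full precision carried).
Each pᵢ ln pᵢ term: 0.0588×(-2.8332)=-0.1667, 0.1176×(-2.1401)=-0.2518, 0.1765×(-1.7346)=-0.3061, 0.2353×(-1.4469)=-0.3405, 0.0588×(-2.8332)=-0.1667, 0.0588×(-2.8332)=-0.1667, 0.0588×(-2.8332)=-0.1667, 0.0588×(-2.8332)=-0.1667, 0.1765×(-1.7346)=-0.3061.
Sum = -2.0377, so H' = 2.04.

2.04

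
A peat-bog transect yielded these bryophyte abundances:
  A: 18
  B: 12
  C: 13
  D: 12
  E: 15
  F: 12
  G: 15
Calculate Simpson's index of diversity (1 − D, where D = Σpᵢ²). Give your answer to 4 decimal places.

0.8539

Total N = 18+12+13+12+15+12+15 = 97, so the proportions are 0.185567, 0.123711, 0.134021, 0.123711, 0.154639, 0.123711, 0.154639 (working shown to 6 dp, full precision carried).
D = 0.185567² + 0.123711² + 0.134021² + 0.123711² + 0.154639² + 0.123711² + 0.154639² = 0.034435 + 0.015304 + 0.017962 + 0.015304 + 0.023913 + 0.015304 + 0.023913 = 0.146137.
So 1 − D = 0.853863, i.e. 0.8539 to 4 decimal places.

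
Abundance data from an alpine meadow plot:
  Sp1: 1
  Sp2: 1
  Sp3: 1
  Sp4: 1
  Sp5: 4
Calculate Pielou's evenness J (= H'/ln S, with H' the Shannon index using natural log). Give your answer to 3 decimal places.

0.861

Total N = 1+1+1+1+4 = 8, so the proportions are 0.125, 0.125, 0.125, 0.125, 0.5 (working shown to 5 dp, full precision carried).
H' = −Σ pᵢ ln pᵢ = −((-0.25993) + (-0.25993) + (-0.25993) + (-0.25993) + (-0.34657)) = 1.38629.
With S = 5 species, ln S = 1.60944, so J = 1.38629/1.60944 = 0.86135, i.e. 0.861 to 3 decimal places.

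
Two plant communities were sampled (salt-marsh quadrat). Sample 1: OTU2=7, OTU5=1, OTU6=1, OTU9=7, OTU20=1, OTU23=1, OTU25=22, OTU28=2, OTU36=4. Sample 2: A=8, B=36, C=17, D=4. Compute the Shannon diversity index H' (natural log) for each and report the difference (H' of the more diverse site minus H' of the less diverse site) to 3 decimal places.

0.500

Sample 1: N=46, proportions 0.15217, 0.02174, 0.02174, 0.15217, 0.02174, 0.02174, 0.47826, 0.04348, 0.08696, giving H' = 1.60740 (working shown to 5 dp, full precision carried).
Sample 2: N=65, proportions 0.12308, 0.55385, 0.26154, 0.06154, giving H' = 1.10743.
Difference = |1.60740 − 1.10743| = 0.49997, i.e. 0.500 to 3 decimal places.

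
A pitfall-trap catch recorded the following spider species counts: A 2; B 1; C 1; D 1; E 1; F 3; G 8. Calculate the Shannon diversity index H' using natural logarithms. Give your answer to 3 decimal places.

1.579

Total N = 2+1+1+1+1+3+8 = 17, so the proportions are 0.11765, 0.05882, 0.05882, 0.05882, 0.05882, 0.17647, 0.47059 (working shown to 5 dp, full precision carried).
Each pᵢ ln pᵢ term: 0.11765×(-2.14007)=-0.25177, 0.05882×(-2.83321)=-0.16666, 0.05882×(-2.83321)=-0.16666, 0.05882×(-2.83321)=-0.16666, 0.05882×(-2.83321)=-0.16666, 0.17647×(-1.73460)=-0.30611, 0.47059×(-0.75377)=-0.35472.
Sum = -1.57923, so H' = 1.579.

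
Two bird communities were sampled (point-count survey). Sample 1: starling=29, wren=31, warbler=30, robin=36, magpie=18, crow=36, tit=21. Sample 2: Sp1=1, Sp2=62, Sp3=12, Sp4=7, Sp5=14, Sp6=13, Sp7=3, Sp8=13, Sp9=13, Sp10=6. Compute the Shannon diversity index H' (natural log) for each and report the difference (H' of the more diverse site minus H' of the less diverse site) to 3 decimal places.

Sample 1: N=201, proportions 0.14428, 0.15423, 0.14925, 0.1791, 0.08955, 0.1791, 0.10448, giving H' = 1.91964 (working shown to 5 dp, full precision carried).
Sample 2: N=144, proportions 0.00694, 0.43056, 0.08333, 0.04861, 0.09722, 0.09028, 0.02083, 0.09028, 0.09028, 0.04167, giving H' = 1.84239.
Difference = |1.91964 − 1.84239| = 0.07725, i.e. 0.077 to 3 decimal places.

0.077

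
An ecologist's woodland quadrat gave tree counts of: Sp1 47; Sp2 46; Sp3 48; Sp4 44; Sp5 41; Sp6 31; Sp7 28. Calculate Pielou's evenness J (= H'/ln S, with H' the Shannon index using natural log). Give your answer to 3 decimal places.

0.991

Total N = 47+46+48+44+41+31+28 = 285, so the proportions are 0.16491, 0.1614, 0.16842, 0.15439, 0.14386, 0.10877, 0.09825 (working shown to 5 dp, full precision carried).
H' = −Σ pᵢ ln pᵢ = −((-0.29723) + (-0.29438) + (-0.30001) + (-0.28844) + (-0.27893) + (-0.24131) + (-0.22796)) = 1.92825.
With S = 7 species, ln S = 1.94591, so J = 1.92825/1.94591 = 0.99092, i.e. 0.991 to 3 decimal places.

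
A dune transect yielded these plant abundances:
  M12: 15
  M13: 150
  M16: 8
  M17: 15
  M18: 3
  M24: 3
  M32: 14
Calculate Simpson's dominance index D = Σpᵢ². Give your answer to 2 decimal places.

Total N = 15+150+8+15+3+3+14 = 208, so the proportions are 0.0721, 0.7212, 0.0385, 0.0721, 0.0144, 0.0144, 0.0673 (working shown to 4 dp, full precision carried).
D = 0.0721² + 0.7212² + 0.0385² + 0.0721² + 0.0144² + 0.0144² + 0.0673² = 0.0052 + 0.5201 + 0.0015 + 0.0052 + 0.0002 + 0.0002 + 0.0045 = 0.5369.
To 2 decimal places, D = 0.54.

0.54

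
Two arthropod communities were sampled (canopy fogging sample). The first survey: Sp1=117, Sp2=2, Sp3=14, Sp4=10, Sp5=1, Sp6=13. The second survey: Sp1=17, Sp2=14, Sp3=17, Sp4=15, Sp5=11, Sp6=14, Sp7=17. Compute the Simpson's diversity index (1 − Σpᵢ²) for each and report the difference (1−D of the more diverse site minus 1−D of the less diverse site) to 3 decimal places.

0.429

The first survey: N=157, proportions 0.745223, 0.012739, 0.089172, 0.063694, 0.006369, 0.082803, giving 1−D = 0.425575 (working shown to 6 dp, full precision carried).
The second survey: N=105, proportions 0.161905, 0.133333, 0.161905, 0.142857, 0.104762, 0.133333, 0.161905, giving 1−D = 0.854422.
Difference = |0.425575 − 0.854422| = 0.428847, i.e. 0.429 to 3 decimal places.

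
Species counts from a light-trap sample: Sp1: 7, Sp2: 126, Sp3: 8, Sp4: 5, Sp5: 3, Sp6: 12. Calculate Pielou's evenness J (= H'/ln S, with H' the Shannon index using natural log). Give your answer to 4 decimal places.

0.4760

Total N = 7+126+8+5+3+12 = 161, so the proportions are 0.043478, 0.782609, 0.049689, 0.031056, 0.018634, 0.074534 (working shown to 6 dp, full precision carried).
H' = −Σ pᵢ ln pᵢ = −((-0.136326) + (-0.191835) + (-0.149166) + (-0.107825) + (-0.074214) + (-0.193528)) = 0.852893.
With S = 6 species, ln S = 1.791759, so J = 0.852893/1.791759 = 0.476009, i.e. 0.4760 to 4 decimal places.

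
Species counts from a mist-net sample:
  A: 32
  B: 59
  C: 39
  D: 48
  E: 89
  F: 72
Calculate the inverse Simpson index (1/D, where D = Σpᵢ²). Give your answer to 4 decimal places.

5.3614

Total N = 32+59+39+48+89+72 = 339, so the proportions are 0.09439528, 0.1740413, 0.11504425, 0.14159292, 0.26253687, 0.21238938 (working shown to 8 dp, full precision carried).
D = 0.09439528² + 0.1740413² + 0.11504425² + 0.14159292² + 0.26253687² + 0.21238938² = 0.00891047 + 0.03029037 + 0.01323518 + 0.02004856 + 0.06892561 + 0.04510925 = 0.18651944.
So 1/D = 5.361372, i.e. 5.3614 to 4 decimal places.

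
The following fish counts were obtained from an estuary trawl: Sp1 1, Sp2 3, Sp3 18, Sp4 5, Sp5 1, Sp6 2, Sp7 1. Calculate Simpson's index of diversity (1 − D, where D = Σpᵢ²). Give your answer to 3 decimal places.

0.620

Total N = 1+3+18+5+1+2+1 = 31, so the proportions are 0.03226, 0.09677, 0.58065, 0.16129, 0.03226, 0.06452, 0.03226 (working shown to 5 dp, full precision carried).
D = 0.03226² + 0.09677² + 0.58065² + 0.16129² + 0.03226² + 0.06452² + 0.03226² = 0.00104 + 0.00937 + 0.33715 + 0.02601 + 0.00104 + 0.00416 + 0.00104 = 0.37981.
So 1 − D = 0.62019, i.e. 0.620 to 3 decimal places.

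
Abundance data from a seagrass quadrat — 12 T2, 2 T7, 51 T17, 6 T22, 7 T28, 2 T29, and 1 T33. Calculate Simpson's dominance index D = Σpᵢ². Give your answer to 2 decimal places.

Total N = 12+2+51+6+7+2+1 = 81, so the proportions are 0.1481, 0.0247, 0.6296, 0.0741, 0.0864, 0.0247, 0.0123 (working shown to 4 dp, full precision carried).
D = 0.1481² + 0.0247² + 0.6296² + 0.0741² + 0.0864² + 0.0247² + 0.0123² = 0.0219 + 0.0006 + 0.3964 + 0.0055 + 0.0075 + 0.0006 + 0.0002 = 0.4327.
To 2 decimal places, D = 0.43.

0.43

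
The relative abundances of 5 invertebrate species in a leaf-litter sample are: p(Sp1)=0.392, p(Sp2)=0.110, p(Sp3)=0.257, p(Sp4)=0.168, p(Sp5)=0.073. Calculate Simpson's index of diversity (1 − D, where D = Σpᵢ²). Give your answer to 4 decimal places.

0.7346

D = 0.392² + 0.11² + 0.257² + 0.168² + 0.073² = 0.153664 + 0.012100 + 0.066049 + 0.028224 + 0.005329 = 0.265366 (working shown to 6 dp, full precision carried).
So 1 − D = 0.734634, i.e. 0.7346 to 4 decimal places.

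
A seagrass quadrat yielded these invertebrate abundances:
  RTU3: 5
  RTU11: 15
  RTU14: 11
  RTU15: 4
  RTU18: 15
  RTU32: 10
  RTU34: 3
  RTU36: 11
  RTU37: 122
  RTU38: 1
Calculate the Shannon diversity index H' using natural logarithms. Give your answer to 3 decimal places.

1.425

Total N = 5+15+11+4+15+10+3+11+122+1 = 197, so the proportions are 0.02538, 0.07614, 0.05584, 0.0203, 0.07614, 0.05076, 0.01523, 0.05584, 0.61929, 0.00508 (working shown to 5 dp, full precision carried).
Each pᵢ ln pᵢ term: 0.02538×(-3.67377)=-0.09324, 0.07614×(-2.57515)=-0.19608, 0.05584×(-2.88531)=-0.16111, 0.0203×(-3.89691)=-0.07913, 0.07614×(-2.57515)=-0.19608, 0.05076×(-2.98062)=-0.15130, 0.01523×(-4.18459)=-0.06372, 0.05584×(-2.88531)=-0.16111, 0.61929×(-0.47918)=-0.29675, 0.00508×(-5.28320)=-0.02682.
Sum = -1.42534, so H' = 1.425.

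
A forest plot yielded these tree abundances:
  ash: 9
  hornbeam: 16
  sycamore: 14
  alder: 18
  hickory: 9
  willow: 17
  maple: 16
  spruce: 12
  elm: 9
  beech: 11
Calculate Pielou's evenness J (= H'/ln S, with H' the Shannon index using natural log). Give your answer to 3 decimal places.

Total N = 9+16+14+18+9+17+16+12+9+11 = 131, so the proportions are 0.0687, 0.12214, 0.10687, 0.1374, 0.0687, 0.12977, 0.12214, 0.0916, 0.0687, 0.08397 (working shown to 5 dp, full precision carried).
H' = −Σ pᵢ ln pᵢ = −((-0.18398) + (-0.25681) + (-0.23898) + (-0.27272) + (-0.18398) + (-0.26499) + (-0.25681) + (-0.21896) + (-0.18398) + (-0.20802)) = 2.26923.
With S = 10 species, ln S = 2.30259, so J = 2.26923/2.30259 = 0.98551, i.e. 0.986 to 3 decimal places.

0.986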